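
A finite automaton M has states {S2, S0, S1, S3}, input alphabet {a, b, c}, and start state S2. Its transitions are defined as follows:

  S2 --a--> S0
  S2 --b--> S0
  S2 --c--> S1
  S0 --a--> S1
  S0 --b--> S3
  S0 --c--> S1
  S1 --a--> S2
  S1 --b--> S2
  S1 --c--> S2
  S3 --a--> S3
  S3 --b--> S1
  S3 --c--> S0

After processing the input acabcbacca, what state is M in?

S0

start at S2
read 'a': S2 → S0
read 'c': S0 → S1
read 'a': S1 → S2
read 'b': S2 → S0
read 'c': S0 → S1
read 'b': S1 → S2
read 'a': S2 → S0
read 'c': S0 → S1
read 'c': S1 → S2
read 'a': S2 → S0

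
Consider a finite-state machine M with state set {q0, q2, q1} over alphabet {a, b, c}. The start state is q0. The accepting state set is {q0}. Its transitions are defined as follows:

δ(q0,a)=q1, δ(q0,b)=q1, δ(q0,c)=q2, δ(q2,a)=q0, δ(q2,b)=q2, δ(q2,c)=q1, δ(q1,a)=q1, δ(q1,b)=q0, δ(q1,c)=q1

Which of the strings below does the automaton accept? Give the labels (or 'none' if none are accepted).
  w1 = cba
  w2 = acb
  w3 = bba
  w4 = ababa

w1, w2

w1: q0 → q2 → q2 → q0  → end q0, accepted
w2: q0 → q1 → q1 → q0  → end q0, accepted
w3: q0 → q1 → q0 → q1  → end q1, rejected
w4: q0 → q1 → q0 → q1 → q0 → q1  → end q1, rejected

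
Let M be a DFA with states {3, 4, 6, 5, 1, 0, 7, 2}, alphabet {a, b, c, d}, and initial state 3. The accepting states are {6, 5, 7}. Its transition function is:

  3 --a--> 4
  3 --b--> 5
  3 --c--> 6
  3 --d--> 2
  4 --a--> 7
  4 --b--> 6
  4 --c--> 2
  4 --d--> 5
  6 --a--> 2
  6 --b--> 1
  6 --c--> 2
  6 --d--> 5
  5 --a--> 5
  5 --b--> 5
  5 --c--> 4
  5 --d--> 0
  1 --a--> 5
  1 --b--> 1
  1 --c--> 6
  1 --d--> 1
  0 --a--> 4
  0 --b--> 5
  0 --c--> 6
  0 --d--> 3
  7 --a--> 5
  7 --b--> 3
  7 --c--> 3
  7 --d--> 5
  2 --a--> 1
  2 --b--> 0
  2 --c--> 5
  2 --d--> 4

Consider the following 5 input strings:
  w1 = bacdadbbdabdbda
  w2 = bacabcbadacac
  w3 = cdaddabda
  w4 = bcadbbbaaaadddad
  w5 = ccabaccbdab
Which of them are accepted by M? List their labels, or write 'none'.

w1: Trace: 3 -b-> 5 -a-> 5 -c-> 4 -d-> 5 -a-> 5 -d-> 0 -b-> 5 -b-> 5 -d-> 0 -a-> 4 -b-> 6 -d-> 5 -b-> 5 -d-> 0 -a-> 4  → end 4, rejected
w2: Trace: 3 -b-> 5 -a-> 5 -c-> 4 -a-> 7 -b-> 3 -c-> 6 -b-> 1 -a-> 5 -d-> 0 -a-> 4 -c-> 2 -a-> 1 -c-> 6  → end 6, accepted
w3: Trace: 3 -c-> 6 -d-> 5 -a-> 5 -d-> 0 -d-> 3 -a-> 4 -b-> 6 -d-> 5 -a-> 5  → end 5, accepted
w4: Trace: 3 -b-> 5 -c-> 4 -a-> 7 -d-> 5 -b-> 5 -b-> 5 -b-> 5 -a-> 5 -a-> 5 -a-> 5 -a-> 5 -d-> 0 -d-> 3 -d-> 2 -a-> 1 -d-> 1  → end 1, rejected
w5: Trace: 3 -c-> 6 -c-> 2 -a-> 1 -b-> 1 -a-> 5 -c-> 4 -c-> 2 -b-> 0 -d-> 3 -a-> 4 -b-> 6  → end 6, accepted

w2, w3, w5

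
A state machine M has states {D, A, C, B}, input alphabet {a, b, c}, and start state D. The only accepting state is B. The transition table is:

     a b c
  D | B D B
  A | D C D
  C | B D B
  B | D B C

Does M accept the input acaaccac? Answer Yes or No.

No

Trace: D -a-> B -c-> C -a-> B -a-> D -c-> B -c-> C -a-> B -c-> C
End state C is not accepting.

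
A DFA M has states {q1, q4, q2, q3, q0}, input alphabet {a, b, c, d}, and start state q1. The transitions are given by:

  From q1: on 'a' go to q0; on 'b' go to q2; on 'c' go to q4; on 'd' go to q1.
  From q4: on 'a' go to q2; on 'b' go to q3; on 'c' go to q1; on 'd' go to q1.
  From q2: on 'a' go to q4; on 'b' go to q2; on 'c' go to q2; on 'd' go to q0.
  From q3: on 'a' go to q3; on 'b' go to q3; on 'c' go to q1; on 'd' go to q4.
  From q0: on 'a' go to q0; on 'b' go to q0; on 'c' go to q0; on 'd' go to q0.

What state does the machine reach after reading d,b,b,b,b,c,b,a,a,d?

q0

Trace: q1 -d-> q1 -b-> q2 -b-> q2 -b-> q2 -b-> q2 -c-> q2 -b-> q2 -a-> q4 -a-> q2 -d-> q0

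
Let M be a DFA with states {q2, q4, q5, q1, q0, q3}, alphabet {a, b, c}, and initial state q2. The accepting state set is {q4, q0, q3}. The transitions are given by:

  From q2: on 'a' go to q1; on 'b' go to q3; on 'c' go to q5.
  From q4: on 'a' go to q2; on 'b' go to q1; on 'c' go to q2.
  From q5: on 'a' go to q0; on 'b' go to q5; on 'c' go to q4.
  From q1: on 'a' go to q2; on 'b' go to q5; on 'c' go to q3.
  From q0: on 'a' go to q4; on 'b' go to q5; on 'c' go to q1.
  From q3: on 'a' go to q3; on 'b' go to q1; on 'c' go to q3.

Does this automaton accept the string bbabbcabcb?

No

start at q2
read 'b': q2 → q3
read 'b': q3 → q1
read 'a': q1 → q2
read 'b': q2 → q3
read 'b': q3 → q1
read 'c': q1 → q3
read 'a': q3 → q3
read 'b': q3 → q1
read 'c': q1 → q3
read 'b': q3 → q1
End state q1 is not accepting.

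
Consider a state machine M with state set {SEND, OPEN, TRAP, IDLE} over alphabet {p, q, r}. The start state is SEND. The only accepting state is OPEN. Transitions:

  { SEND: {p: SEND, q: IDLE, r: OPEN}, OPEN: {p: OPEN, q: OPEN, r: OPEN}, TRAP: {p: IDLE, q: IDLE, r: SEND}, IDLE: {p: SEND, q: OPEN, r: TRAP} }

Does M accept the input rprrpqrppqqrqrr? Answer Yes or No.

Yes

Trace: SEND -r-> OPEN -p-> OPEN -r-> OPEN -r-> OPEN -p-> OPEN -q-> OPEN -r-> OPEN -p-> OPEN -p-> OPEN -q-> OPEN -q-> OPEN -r-> OPEN -q-> OPEN -r-> OPEN -r-> OPEN
End state OPEN is accepting.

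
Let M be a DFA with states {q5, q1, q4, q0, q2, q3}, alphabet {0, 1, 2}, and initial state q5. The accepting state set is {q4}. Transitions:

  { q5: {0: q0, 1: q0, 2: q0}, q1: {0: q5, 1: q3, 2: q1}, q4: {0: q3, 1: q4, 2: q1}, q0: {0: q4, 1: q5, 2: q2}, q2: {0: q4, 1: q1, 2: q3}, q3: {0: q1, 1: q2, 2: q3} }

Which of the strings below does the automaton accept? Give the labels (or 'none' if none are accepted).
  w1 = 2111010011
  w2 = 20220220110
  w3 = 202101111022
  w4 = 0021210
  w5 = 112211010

w1: Trace: q5 -2-> q0 -1-> q5 -1-> q0 -1-> q5 -0-> q0 -1-> q5 -0-> q0 -0-> q4 -1-> q4 -1-> q4  → end q4, accepted
w2: Trace: q5 -2-> q0 -0-> q4 -2-> q1 -2-> q1 -0-> q5 -2-> q0 -2-> q2 -0-> q4 -1-> q4 -1-> q4 -0-> q3  → end q3, rejected
w3: Trace: q5 -2-> q0 -0-> q4 -2-> q1 -1-> q3 -0-> q1 -1-> q3 -1-> q2 -1-> q1 -1-> q3 -0-> q1 -2-> q1 -2-> q1  → end q1, rejected
w4: Trace: q5 -0-> q0 -0-> q4 -2-> q1 -1-> q3 -2-> q3 -1-> q2 -0-> q4  → end q4, accepted
w5: Trace: q5 -1-> q0 -1-> q5 -2-> q0 -2-> q2 -1-> q1 -1-> q3 -0-> q1 -1-> q3 -0-> q1  → end q1, rejected

w1, w4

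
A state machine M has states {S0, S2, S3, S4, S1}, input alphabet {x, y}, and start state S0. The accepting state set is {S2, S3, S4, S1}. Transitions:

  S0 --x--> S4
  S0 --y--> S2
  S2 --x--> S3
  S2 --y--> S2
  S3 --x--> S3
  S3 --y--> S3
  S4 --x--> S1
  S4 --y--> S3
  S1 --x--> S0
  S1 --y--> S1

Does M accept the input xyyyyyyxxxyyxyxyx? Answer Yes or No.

start at S0
read 'x': S0 → S4
read 'y': S4 → S3
read 'y': S3 → S3
read 'y': S3 → S3
read 'y': S3 → S3
read 'y': S3 → S3
read 'y': S3 → S3
read 'x': S3 → S3
read 'x': S3 → S3
read 'x': S3 → S3
read 'y': S3 → S3
read 'y': S3 → S3
read 'x': S3 → S3
read 'y': S3 → S3
read 'x': S3 → S3
read 'y': S3 → S3
read 'x': S3 → S3
End state S3 is accepting.

Yes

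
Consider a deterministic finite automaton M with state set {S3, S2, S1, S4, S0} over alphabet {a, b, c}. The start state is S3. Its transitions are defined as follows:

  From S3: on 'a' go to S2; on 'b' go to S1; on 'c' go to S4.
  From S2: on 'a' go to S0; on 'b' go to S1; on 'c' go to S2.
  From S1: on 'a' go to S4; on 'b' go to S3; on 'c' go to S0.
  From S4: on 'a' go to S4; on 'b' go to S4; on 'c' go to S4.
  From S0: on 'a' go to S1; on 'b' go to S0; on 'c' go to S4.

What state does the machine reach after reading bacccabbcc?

S3 → S1 → S4 → S4 → S4 → S4 → S4 → S4 → S4 → S4 → S4

S4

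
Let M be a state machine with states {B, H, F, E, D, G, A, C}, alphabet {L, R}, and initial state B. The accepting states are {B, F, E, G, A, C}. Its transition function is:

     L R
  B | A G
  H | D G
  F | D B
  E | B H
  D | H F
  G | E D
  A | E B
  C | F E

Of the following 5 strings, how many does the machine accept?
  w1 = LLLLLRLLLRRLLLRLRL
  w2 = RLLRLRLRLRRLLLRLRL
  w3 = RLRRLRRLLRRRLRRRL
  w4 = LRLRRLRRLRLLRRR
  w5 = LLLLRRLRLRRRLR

w1:
  start at B
  read 'L': B → A
  read 'L': A → E
  read 'L': E → B
  read 'L': B → A
  read 'L': A → E
  read 'R': E → H
  read 'L': H → D
  read 'L': D → H
  read 'L': H → D
  read 'R': D → F
  read 'R': F → B
  read 'L': B → A
  read 'L': A → E
  read 'L': E → B
  read 'R': B → G
  read 'L': G → E
  read 'R': E → H
  read 'L': H → D
  end D, rejected
w2:
  start at B
  read 'R': B → G
  read 'L': G → E
  read 'L': E → B
  read 'R': B → G
  read 'L': G → E
  read 'R': E → H
  read 'L': H → D
  read 'R': D → F
  read 'L': F → D
  read 'R': D → F
  read 'R': F → B
  read 'L': B → A
  read 'L': A → E
  read 'L': E → B
  read 'R': B → G
  read 'L': G → E
  read 'R': E → H
  read 'L': H → D
  end D, rejected
w3:
  start at B
  read 'R': B → G
  read 'L': G → E
  read 'R': E → H
  read 'R': H → G
  read 'L': G → E
  read 'R': E → H
  read 'R': H → G
  read 'L': G → E
  read 'L': E → B
  read 'R': B → G
  read 'R': G → D
  read 'R': D → F
  read 'L': F → D
  read 'R': D → F
  read 'R': F → B
  read 'R': B → G
  read 'L': G → E
  end E, accepted
w4:
  start at B
  read 'L': B → A
  read 'R': A → B
  read 'L': B → A
  read 'R': A → B
  read 'R': B → G
  read 'L': G → E
  read 'R': E → H
  read 'R': H → G
  read 'L': G → E
  read 'R': E → H
  read 'L': H → D
  read 'L': D → H
  read 'R': H → G
  read 'R': G → D
  read 'R': D → F
  end F, accepted
w5:
  start at B
  read 'L': B → A
  read 'L': A → E
  read 'L': E → B
  read 'L': B → A
  read 'R': A → B
  read 'R': B → G
  read 'L': G → E
  read 'R': E → H
  read 'L': H → D
  read 'R': D → F
  read 'R': F → B
  read 'R': B → G
  read 'L': G → E
  read 'R': E → H
  end H, rejected

2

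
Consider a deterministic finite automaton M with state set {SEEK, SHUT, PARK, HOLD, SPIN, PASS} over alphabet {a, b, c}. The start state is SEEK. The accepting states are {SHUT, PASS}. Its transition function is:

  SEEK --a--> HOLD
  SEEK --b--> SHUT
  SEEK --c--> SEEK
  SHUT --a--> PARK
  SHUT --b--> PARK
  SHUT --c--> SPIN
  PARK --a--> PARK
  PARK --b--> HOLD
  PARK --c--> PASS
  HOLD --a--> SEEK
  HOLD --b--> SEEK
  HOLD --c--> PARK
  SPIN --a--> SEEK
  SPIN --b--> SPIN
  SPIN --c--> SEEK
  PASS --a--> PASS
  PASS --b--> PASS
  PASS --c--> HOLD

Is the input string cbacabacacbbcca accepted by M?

No

Trace: SEEK -c-> SEEK -b-> SHUT -a-> PARK -c-> PASS -a-> PASS -b-> PASS -a-> PASS -c-> HOLD -a-> SEEK -c-> SEEK -b-> SHUT -b-> PARK -c-> PASS -c-> HOLD -a-> SEEK
End state SEEK is not accepting.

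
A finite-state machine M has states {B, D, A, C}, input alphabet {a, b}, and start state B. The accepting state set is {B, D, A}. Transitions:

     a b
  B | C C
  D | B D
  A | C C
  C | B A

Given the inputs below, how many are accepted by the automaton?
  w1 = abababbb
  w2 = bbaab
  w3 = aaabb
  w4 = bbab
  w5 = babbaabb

w1: B → C → A → C → A → C → A → C → A  → end A, accepted
w2: B → C → A → C → B → C  → end C, rejected
w3: B → C → B → C → A → C  → end C, rejected
w4: B → C → A → C → A  → end A, accepted
w5: B → C → B → C → A → C → B → C → A  → end A, accepted

3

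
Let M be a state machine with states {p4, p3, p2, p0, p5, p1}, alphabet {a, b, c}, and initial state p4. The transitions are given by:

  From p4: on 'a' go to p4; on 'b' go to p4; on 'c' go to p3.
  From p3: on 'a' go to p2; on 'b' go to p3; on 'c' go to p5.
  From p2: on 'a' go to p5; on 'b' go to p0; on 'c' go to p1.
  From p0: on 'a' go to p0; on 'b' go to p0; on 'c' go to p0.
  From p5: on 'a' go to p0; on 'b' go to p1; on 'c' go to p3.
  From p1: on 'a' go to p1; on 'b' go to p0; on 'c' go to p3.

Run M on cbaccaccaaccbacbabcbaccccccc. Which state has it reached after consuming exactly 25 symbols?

Trace: p4 -c-> p3 -b-> p3 -a-> p2 -c-> p1 -c-> p3 -a-> p2 -c-> p1 -c-> p3 -a-> p2 -a-> p5 -c-> p3 -c-> p5 -b-> p1 -a-> p1 -c-> p3 -b-> p3 -a-> p2 -b-> p0 -c-> p0 -b-> p0 -a-> p0 -c-> p0 -c-> p0 -c-> p0 -c-> p0
After 25 symbols: p0.

p0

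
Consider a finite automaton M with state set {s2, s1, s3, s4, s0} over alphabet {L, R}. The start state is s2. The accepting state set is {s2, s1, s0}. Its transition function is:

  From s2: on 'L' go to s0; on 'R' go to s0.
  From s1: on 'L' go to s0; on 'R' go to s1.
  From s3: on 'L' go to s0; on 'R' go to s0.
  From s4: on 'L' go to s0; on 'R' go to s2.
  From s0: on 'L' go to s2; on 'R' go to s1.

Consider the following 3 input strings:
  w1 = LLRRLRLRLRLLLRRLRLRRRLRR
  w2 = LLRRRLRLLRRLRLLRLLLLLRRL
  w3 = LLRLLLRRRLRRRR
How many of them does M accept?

3

w1: Trace: s2 -L-> s0 -L-> s2 -R-> s0 -R-> s1 -L-> s0 -R-> s1 -L-> s0 -R-> s1 -L-> s0 -R-> s1 -L-> s0 -L-> s2 -L-> s0 -R-> s1 -R-> s1 -L-> s0 -R-> s1 -L-> s0 -R-> s1 -R-> s1 -R-> s1 -L-> s0 -R-> s1 -R-> s1  → end s1, accepted
w2: Trace: s2 -L-> s0 -L-> s2 -R-> s0 -R-> s1 -R-> s1 -L-> s0 -R-> s1 -L-> s0 -L-> s2 -R-> s0 -R-> s1 -L-> s0 -R-> s1 -L-> s0 -L-> s2 -R-> s0 -L-> s2 -L-> s0 -L-> s2 -L-> s0 -L-> s2 -R-> s0 -R-> s1 -L-> s0  → end s0, accepted
w3: Trace: s2 -L-> s0 -L-> s2 -R-> s0 -L-> s2 -L-> s0 -L-> s2 -R-> s0 -R-> s1 -R-> s1 -L-> s0 -R-> s1 -R-> s1 -R-> s1 -R-> s1  → end s1, accepted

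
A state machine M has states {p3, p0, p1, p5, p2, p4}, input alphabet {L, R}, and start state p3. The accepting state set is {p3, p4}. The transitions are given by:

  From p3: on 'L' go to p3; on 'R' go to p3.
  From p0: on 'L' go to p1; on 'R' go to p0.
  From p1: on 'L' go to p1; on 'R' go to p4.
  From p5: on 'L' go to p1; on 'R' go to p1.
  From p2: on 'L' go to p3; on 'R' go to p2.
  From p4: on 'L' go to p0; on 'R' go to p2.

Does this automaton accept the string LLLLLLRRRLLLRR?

Yes

Trace: p3 -L-> p3 -L-> p3 -L-> p3 -L-> p3 -L-> p3 -L-> p3 -R-> p3 -R-> p3 -R-> p3 -L-> p3 -L-> p3 -L-> p3 -R-> p3 -R-> p3
End state p3 is accepting.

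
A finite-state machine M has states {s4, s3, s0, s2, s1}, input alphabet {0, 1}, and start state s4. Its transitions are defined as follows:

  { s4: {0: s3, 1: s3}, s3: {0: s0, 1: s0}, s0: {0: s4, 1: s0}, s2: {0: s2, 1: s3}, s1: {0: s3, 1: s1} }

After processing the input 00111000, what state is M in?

s0

s4 → s3 → s0 → s0 → s0 → s0 → s4 → s3 → s0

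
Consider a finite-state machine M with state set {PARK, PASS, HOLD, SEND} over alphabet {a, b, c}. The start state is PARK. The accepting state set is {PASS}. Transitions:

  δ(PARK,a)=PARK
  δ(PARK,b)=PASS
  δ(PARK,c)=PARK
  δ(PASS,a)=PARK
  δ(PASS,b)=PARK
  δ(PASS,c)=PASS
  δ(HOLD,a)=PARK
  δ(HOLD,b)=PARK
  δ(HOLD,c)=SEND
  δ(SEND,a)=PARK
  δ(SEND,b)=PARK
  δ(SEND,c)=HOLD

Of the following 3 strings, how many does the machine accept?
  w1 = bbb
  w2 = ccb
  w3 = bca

2

w1: PARK → PASS → PARK → PASS  → end PASS, accepted
w2: PARK → PARK → PARK → PASS  → end PASS, accepted
w3: PARK → PASS → PASS → PARK  → end PARK, rejected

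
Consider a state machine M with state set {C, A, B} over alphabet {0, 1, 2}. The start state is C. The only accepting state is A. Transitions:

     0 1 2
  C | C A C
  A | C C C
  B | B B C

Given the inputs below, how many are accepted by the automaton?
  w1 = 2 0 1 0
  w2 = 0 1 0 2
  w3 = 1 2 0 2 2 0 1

1

w1: Trace: C -2-> C -0-> C -1-> A -0-> C  → end C, rejected
w2: Trace: C -0-> C -1-> A -0-> C -2-> C  → end C, rejected
w3: Trace: C -1-> A -2-> C -0-> C -2-> C -2-> C -0-> C -1-> A  → end A, accepted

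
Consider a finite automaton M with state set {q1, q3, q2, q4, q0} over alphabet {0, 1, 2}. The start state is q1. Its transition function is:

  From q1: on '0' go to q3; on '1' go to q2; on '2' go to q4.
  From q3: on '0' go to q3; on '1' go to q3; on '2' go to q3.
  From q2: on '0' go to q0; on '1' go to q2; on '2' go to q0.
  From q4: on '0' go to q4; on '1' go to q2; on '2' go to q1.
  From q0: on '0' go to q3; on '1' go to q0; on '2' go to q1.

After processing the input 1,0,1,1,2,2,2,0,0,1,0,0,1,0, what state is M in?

start at q1
read '1': q1 → q2
read '0': q2 → q0
read '1': q0 → q0
read '1': q0 → q0
read '2': q0 → q1
read '2': q1 → q4
read '2': q4 → q1
read '0': q1 → q3
read '0': q3 → q3
read '1': q3 → q3
read '0': q3 → q3
read '0': q3 → q3
read '1': q3 → q3
read '0': q3 → q3

q3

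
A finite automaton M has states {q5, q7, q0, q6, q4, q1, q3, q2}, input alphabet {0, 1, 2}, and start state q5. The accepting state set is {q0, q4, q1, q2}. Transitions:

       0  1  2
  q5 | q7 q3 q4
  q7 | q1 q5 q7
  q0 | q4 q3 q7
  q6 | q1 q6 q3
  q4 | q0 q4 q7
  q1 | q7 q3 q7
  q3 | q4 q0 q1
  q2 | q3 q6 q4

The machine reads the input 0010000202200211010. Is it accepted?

Yes

Trace: q5 -0-> q7 -0-> q1 -1-> q3 -0-> q4 -0-> q0 -0-> q4 -0-> q0 -2-> q7 -0-> q1 -2-> q7 -2-> q7 -0-> q1 -0-> q7 -2-> q7 -1-> q5 -1-> q3 -0-> q4 -1-> q4 -0-> q0
End state q0 is accepting.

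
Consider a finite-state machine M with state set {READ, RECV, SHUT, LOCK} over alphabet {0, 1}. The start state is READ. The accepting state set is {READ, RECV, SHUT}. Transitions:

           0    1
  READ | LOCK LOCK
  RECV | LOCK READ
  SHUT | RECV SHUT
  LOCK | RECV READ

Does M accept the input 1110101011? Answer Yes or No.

READ → LOCK → READ → LOCK → RECV → READ → LOCK → READ → LOCK → READ → LOCK
End state LOCK is not accepting.

No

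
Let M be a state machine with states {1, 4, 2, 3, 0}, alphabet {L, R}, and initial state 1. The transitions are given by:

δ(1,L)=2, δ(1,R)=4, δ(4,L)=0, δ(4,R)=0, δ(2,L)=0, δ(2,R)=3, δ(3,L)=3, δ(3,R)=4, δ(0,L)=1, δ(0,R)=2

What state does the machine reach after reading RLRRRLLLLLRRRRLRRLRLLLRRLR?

2

start at 1
read 'R': 1 → 4
read 'L': 4 → 0
read 'R': 0 → 2
read 'R': 2 → 3
read 'R': 3 → 4
read 'L': 4 → 0
read 'L': 0 → 1
read 'L': 1 → 2
read 'L': 2 → 0
read 'L': 0 → 1
read 'R': 1 → 4
read 'R': 4 → 0
read 'R': 0 → 2
read 'R': 2 → 3
read 'L': 3 → 3
read 'R': 3 → 4
read 'R': 4 → 0
read 'L': 0 → 1
read 'R': 1 → 4
read 'L': 4 → 0
read 'L': 0 → 1
read 'L': 1 → 2
read 'R': 2 → 3
read 'R': 3 → 4
read 'L': 4 → 0
read 'R': 0 → 2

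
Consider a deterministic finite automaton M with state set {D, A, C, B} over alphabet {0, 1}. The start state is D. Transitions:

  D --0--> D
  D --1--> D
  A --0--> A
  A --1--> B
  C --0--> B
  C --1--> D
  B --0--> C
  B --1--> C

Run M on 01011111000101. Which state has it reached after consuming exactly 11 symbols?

D

Trace: D -0-> D -1-> D -0-> D -1-> D -1-> D -1-> D -1-> D -1-> D -0-> D -0-> D -0-> D
After 11 symbols: D.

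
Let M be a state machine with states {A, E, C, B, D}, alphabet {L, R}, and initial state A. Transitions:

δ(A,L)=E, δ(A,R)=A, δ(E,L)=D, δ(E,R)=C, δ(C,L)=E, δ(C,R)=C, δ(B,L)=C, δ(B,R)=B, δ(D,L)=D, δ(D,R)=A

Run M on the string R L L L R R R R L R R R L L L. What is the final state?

D

start at A
read 'R': A → A
read 'L': A → E
read 'L': E → D
read 'L': D → D
read 'R': D → A
read 'R': A → A
read 'R': A → A
read 'R': A → A
read 'L': A → E
read 'R': E → C
read 'R': C → C
read 'R': C → C
read 'L': C → E
read 'L': E → D
read 'L': D → D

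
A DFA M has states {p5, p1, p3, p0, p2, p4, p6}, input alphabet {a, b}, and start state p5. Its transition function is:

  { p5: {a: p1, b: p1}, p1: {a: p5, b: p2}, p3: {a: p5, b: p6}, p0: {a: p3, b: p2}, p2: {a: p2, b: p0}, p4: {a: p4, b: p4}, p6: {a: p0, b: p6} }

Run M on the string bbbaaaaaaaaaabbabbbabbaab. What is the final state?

p6

Trace: p5 -b-> p1 -b-> p2 -b-> p0 -a-> p3 -a-> p5 -a-> p1 -a-> p5 -a-> p1 -a-> p5 -a-> p1 -a-> p5 -a-> p1 -a-> p5 -b-> p1 -b-> p2 -a-> p2 -b-> p0 -b-> p2 -b-> p0 -a-> p3 -b-> p6 -b-> p6 -a-> p0 -a-> p3 -b-> p6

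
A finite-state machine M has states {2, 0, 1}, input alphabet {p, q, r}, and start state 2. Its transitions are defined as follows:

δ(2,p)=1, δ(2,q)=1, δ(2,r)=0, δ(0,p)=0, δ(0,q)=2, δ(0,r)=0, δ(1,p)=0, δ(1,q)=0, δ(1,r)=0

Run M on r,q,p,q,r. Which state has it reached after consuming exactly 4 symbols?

2 → 0 → 2 → 1 → 0
After 4 symbols: 0.

0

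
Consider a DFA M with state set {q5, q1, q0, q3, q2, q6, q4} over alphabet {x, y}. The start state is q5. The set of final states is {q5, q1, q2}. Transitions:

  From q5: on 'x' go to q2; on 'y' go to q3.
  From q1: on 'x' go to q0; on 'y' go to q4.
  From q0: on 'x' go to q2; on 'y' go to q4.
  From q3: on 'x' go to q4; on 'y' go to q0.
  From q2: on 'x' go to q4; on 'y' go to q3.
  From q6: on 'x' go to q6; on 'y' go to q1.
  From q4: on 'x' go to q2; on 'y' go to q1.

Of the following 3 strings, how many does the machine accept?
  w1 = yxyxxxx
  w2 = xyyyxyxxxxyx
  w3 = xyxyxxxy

w1:
  start at q5
  read 'y': q5 → q3
  read 'x': q3 → q4
  read 'y': q4 → q1
  read 'x': q1 → q0
  read 'x': q0 → q2
  read 'x': q2 → q4
  read 'x': q4 → q2
  end q2, accepted
w2:
  start at q5
  read 'x': q5 → q2
  read 'y': q2 → q3
  read 'y': q3 → q0
  read 'y': q0 → q4
  read 'x': q4 → q2
  read 'y': q2 → q3
  read 'x': q3 → q4
  read 'x': q4 → q2
  read 'x': q2 → q4
  read 'x': q4 → q2
  read 'y': q2 → q3
  read 'x': q3 → q4
  end q4, rejected
w3:
  start at q5
  read 'x': q5 → q2
  read 'y': q2 → q3
  read 'x': q3 → q4
  read 'y': q4 → q1
  read 'x': q1 → q0
  read 'x': q0 → q2
  read 'x': q2 → q4
  read 'y': q4 → q1
  end q1, accepted

2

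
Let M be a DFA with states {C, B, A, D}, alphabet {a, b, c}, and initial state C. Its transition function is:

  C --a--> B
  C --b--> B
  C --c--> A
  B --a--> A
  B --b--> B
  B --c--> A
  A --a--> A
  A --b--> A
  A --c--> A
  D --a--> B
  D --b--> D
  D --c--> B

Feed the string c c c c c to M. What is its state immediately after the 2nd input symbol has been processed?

A

start at C
read 'c': C → A
read 'c': A → A
After 2 symbols: A.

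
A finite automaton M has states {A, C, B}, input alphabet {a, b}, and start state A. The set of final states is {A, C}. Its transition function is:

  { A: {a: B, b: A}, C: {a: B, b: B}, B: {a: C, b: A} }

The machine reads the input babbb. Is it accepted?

start at A
read 'b': A → A
read 'a': A → B
read 'b': B → A
read 'b': A → A
read 'b': A → A
End state A is accepting.

Yes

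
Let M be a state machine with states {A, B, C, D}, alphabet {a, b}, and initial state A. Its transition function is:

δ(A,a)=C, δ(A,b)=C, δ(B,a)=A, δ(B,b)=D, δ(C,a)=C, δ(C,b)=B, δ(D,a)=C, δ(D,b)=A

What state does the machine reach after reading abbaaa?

Trace: A -a-> C -b-> B -b-> D -a-> C -a-> C -a-> C

C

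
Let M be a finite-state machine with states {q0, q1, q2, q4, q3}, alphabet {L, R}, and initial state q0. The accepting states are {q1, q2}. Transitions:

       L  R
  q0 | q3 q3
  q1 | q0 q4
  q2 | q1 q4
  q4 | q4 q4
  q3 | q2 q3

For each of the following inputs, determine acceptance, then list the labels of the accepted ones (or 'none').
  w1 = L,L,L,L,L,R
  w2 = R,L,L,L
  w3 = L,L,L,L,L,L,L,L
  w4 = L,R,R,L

w4

w1: q0 → q3 → q2 → q1 → q0 → q3 → q3  → end q3, rejected
w2: q0 → q3 → q2 → q1 → q0  → end q0, rejected
w3: q0 → q3 → q2 → q1 → q0 → q3 → q2 → q1 → q0  → end q0, rejected
w4: q0 → q3 → q3 → q3 → q2  → end q2, accepted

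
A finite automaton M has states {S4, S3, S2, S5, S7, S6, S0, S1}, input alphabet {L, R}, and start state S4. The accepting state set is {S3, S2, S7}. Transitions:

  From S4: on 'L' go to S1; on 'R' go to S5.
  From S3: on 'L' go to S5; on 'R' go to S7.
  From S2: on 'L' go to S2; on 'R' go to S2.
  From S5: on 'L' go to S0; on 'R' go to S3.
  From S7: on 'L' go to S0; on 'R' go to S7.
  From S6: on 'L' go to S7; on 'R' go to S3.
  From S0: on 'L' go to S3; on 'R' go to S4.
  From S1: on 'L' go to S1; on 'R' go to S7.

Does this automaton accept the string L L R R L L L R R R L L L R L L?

No

start at S4
read 'L': S4 → S1
read 'L': S1 → S1
read 'R': S1 → S7
read 'R': S7 → S7
read 'L': S7 → S0
read 'L': S0 → S3
read 'L': S3 → S5
read 'R': S5 → S3
read 'R': S3 → S7
read 'R': S7 → S7
read 'L': S7 → S0
read 'L': S0 → S3
read 'L': S3 → S5
read 'R': S5 → S3
read 'L': S3 → S5
read 'L': S5 → S0
End state S0 is not accepting.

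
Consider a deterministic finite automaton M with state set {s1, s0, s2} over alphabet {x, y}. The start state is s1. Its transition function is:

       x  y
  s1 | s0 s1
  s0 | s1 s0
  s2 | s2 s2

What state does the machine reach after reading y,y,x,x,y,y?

s1

s1 → s1 → s1 → s0 → s1 → s1 → s1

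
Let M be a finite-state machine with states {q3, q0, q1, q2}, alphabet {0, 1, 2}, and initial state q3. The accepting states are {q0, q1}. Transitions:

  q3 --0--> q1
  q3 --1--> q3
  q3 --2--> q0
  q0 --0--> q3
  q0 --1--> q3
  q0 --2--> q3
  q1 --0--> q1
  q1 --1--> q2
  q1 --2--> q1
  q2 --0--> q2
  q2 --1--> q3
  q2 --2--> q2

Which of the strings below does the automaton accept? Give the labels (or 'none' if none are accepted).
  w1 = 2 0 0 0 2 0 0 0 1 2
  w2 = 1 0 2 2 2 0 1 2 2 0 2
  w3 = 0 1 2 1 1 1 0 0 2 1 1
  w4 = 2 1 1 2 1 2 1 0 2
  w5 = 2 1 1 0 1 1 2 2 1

w4

w1:
  start at q3
  read '2': q3 → q0
  read '0': q0 → q3
  read '0': q3 → q1
  read '0': q1 → q1
  read '2': q1 → q1
  read '0': q1 → q1
  read '0': q1 → q1
  read '0': q1 → q1
  read '1': q1 → q2
  read '2': q2 → q2
  end q2, rejected
w2:
  start at q3
  read '1': q3 → q3
  read '0': q3 → q1
  read '2': q1 → q1
  read '2': q1 → q1
  read '2': q1 → q1
  read '0': q1 → q1
  read '1': q1 → q2
  read '2': q2 → q2
  read '2': q2 → q2
  read '0': q2 → q2
  read '2': q2 → q2
  end q2, rejected
w3:
  start at q3
  read '0': q3 → q1
  read '1': q1 → q2
  read '2': q2 → q2
  read '1': q2 → q3
  read '1': q3 → q3
  read '1': q3 → q3
  read '0': q3 → q1
  read '0': q1 → q1
  read '2': q1 → q1
  read '1': q1 → q2
  read '1': q2 → q3
  end q3, rejected
w4:
  start at q3
  read '2': q3 → q0
  read '1': q0 → q3
  read '1': q3 → q3
  read '2': q3 → q0
  read '1': q0 → q3
  read '2': q3 → q0
  read '1': q0 → q3
  read '0': q3 → q1
  read '2': q1 → q1
  end q1, accepted
w5:
  start at q3
  read '2': q3 → q0
  read '1': q0 → q3
  read '1': q3 → q3
  read '0': q3 → q1
  read '1': q1 → q2
  read '1': q2 → q3
  read '2': q3 → q0
  read '2': q0 → q3
  read '1': q3 → q3
  end q3, rejected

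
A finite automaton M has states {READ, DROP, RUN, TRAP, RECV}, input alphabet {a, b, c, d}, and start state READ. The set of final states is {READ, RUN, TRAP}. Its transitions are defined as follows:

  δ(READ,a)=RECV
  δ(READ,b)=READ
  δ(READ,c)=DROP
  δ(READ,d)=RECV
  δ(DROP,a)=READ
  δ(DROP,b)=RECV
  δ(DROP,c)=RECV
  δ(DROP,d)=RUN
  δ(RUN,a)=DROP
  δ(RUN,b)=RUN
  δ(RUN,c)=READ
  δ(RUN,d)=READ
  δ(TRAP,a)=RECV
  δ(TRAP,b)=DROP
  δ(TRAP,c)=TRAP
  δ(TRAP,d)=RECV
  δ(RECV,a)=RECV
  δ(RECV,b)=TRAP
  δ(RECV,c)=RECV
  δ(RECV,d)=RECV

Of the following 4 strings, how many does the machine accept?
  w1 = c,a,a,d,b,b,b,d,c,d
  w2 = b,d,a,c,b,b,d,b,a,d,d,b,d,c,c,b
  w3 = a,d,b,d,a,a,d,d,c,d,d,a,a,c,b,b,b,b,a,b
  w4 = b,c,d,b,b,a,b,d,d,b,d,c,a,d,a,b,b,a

3

w1:
  start at READ
  read 'c': READ → DROP
  read 'a': DROP → READ
  read 'a': READ → RECV
  read 'd': RECV → RECV
  read 'b': RECV → TRAP
  read 'b': TRAP → DROP
  read 'b': DROP → RECV
  read 'd': RECV → RECV
  read 'c': RECV → RECV
  read 'd': RECV → RECV
  end RECV, rejected
w2:
  start at READ
  read 'b': READ → READ
  read 'd': READ → RECV
  read 'a': RECV → RECV
  read 'c': RECV → RECV
  read 'b': RECV → TRAP
  read 'b': TRAP → DROP
  read 'd': DROP → RUN
  read 'b': RUN → RUN
  read 'a': RUN → DROP
  read 'd': DROP → RUN
  read 'd': RUN → READ
  read 'b': READ → READ
  read 'd': READ → RECV
  read 'c': RECV → RECV
  read 'c': RECV → RECV
  read 'b': RECV → TRAP
  end TRAP, accepted
w3:
  start at READ
  read 'a': READ → RECV
  read 'd': RECV → RECV
  read 'b': RECV → TRAP
  read 'd': TRAP → RECV
  read 'a': RECV → RECV
  read 'a': RECV → RECV
  read 'd': RECV → RECV
  read 'd': RECV → RECV
  read 'c': RECV → RECV
  read 'd': RECV → RECV
  read 'd': RECV → RECV
  read 'a': RECV → RECV
  read 'a': RECV → RECV
  read 'c': RECV → RECV
  read 'b': RECV → TRAP
  read 'b': TRAP → DROP
  read 'b': DROP → RECV
  read 'b': RECV → TRAP
  read 'a': TRAP → RECV
  read 'b': RECV → TRAP
  end TRAP, accepted
w4:
  start at READ
  read 'b': READ → READ
  read 'c': READ → DROP
  read 'd': DROP → RUN
  read 'b': RUN → RUN
  read 'b': RUN → RUN
  read 'a': RUN → DROP
  read 'b': DROP → RECV
  read 'd': RECV → RECV
  read 'd': RECV → RECV
  read 'b': RECV → TRAP
  read 'd': TRAP → RECV
  read 'c': RECV → RECV
  read 'a': RECV → RECV
  read 'd': RECV → RECV
  read 'a': RECV → RECV
  read 'b': RECV → TRAP
  read 'b': TRAP → DROP
  read 'a': DROP → READ
  end READ, accepted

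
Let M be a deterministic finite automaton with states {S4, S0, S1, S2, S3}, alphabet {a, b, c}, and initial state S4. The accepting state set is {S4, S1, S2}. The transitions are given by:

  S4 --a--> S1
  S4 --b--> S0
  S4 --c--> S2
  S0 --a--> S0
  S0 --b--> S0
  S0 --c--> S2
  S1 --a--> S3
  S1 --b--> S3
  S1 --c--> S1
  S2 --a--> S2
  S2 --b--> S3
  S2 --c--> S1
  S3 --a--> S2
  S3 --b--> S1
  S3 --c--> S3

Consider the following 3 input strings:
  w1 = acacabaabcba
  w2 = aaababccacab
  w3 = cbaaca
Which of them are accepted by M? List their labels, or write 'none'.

w2

w1: Trace: S4 -a-> S1 -c-> S1 -a-> S3 -c-> S3 -a-> S2 -b-> S3 -a-> S2 -a-> S2 -b-> S3 -c-> S3 -b-> S1 -a-> S3  → end S3, rejected
w2: Trace: S4 -a-> S1 -a-> S3 -a-> S2 -b-> S3 -a-> S2 -b-> S3 -c-> S3 -c-> S3 -a-> S2 -c-> S1 -a-> S3 -b-> S1  → end S1, accepted
w3: Trace: S4 -c-> S2 -b-> S3 -a-> S2 -a-> S2 -c-> S1 -a-> S3  → end S3, rejected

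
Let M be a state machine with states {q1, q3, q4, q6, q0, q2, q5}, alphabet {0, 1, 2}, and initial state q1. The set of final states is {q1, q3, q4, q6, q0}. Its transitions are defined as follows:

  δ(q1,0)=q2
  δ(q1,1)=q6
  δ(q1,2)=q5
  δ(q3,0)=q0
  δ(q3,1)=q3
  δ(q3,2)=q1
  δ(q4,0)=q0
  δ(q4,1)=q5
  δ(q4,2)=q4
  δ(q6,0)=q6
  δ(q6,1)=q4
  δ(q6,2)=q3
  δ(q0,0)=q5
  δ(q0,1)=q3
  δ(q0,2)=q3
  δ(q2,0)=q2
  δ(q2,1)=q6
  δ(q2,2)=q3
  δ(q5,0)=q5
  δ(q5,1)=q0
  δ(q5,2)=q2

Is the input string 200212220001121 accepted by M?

Trace: q1 -2-> q5 -0-> q5 -0-> q5 -2-> q2 -1-> q6 -2-> q3 -2-> q1 -2-> q5 -0-> q5 -0-> q5 -0-> q5 -1-> q0 -1-> q3 -2-> q1 -1-> q6
End state q6 is accepting.

Yes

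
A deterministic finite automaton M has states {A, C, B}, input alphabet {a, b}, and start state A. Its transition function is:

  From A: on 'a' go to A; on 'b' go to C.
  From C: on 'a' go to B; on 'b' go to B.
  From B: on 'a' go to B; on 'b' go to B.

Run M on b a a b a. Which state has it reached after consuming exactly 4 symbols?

B

A → C → B → B → B
After 4 symbols: B.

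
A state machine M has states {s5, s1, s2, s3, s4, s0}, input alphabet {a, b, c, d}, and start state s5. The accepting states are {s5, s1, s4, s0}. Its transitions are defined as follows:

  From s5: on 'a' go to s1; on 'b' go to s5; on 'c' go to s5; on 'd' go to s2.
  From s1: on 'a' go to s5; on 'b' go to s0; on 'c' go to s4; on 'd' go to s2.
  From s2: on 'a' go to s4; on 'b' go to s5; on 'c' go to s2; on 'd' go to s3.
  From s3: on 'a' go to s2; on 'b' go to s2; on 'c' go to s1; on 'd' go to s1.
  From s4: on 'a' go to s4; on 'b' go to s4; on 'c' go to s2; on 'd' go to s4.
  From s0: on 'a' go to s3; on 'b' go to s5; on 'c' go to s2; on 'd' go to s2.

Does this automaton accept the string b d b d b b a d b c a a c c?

Yes

s5 → s5 → s2 → s5 → s2 → s5 → s5 → s1 → s2 → s5 → s5 → s1 → s5 → s5 → s5
End state s5 is accepting.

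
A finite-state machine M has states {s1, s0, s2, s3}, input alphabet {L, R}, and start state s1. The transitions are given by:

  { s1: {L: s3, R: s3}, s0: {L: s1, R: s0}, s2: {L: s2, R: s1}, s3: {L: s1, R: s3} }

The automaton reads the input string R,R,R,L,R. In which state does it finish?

s1 → s3 → s3 → s3 → s1 → s3

s3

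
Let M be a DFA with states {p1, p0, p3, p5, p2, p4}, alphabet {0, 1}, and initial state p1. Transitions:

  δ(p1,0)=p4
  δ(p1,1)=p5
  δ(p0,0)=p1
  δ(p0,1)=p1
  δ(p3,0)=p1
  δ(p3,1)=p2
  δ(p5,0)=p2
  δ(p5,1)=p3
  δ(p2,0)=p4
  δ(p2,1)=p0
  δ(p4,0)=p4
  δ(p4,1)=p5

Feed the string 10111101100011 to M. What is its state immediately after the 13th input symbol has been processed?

p1 → p5 → p2 → p0 → p1 → p5 → p3 → p1 → p5 → p3 → p1 → p4 → p4 → p5
After 13 symbols: p5.

p5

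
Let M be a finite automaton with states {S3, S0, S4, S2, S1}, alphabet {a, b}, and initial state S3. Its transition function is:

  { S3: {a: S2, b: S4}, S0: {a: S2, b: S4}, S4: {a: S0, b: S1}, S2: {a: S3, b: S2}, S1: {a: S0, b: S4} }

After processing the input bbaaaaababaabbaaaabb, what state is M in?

S2

start at S3
read 'b': S3 → S4
read 'b': S4 → S1
read 'a': S1 → S0
read 'a': S0 → S2
read 'a': S2 → S3
read 'a': S3 → S2
read 'a': S2 → S3
read 'b': S3 → S4
read 'a': S4 → S0
read 'b': S0 → S4
read 'a': S4 → S0
read 'a': S0 → S2
read 'b': S2 → S2
read 'b': S2 → S2
read 'a': S2 → S3
read 'a': S3 → S2
read 'a': S2 → S3
read 'a': S3 → S2
read 'b': S2 → S2
read 'b': S2 → S2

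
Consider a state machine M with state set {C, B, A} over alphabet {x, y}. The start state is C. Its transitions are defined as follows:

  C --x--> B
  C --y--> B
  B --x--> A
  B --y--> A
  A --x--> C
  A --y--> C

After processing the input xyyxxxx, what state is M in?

B

start at C
read 'x': C → B
read 'y': B → A
read 'y': A → C
read 'x': C → B
read 'x': B → A
read 'x': A → C
read 'x': C → B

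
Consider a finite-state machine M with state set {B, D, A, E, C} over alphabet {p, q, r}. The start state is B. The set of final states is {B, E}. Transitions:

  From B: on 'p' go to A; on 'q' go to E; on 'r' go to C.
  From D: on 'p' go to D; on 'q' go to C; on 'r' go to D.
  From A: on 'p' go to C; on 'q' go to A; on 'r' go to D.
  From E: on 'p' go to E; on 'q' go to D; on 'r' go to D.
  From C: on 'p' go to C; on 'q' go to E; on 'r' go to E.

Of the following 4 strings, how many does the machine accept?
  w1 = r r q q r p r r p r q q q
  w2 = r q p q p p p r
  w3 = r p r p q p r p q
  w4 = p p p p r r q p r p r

0

w1:
  start at B
  read 'r': B → C
  read 'r': C → E
  read 'q': E → D
  read 'q': D → C
  read 'r': C → E
  read 'p': E → E
  read 'r': E → D
  read 'r': D → D
  read 'p': D → D
  read 'r': D → D
  read 'q': D → C
  read 'q': C → E
  read 'q': E → D
  end D, rejected
w2:
  start at B
  read 'r': B → C
  read 'q': C → E
  read 'p': E → E
  read 'q': E → D
  read 'p': D → D
  read 'p': D → D
  read 'p': D → D
  read 'r': D → D
  end D, rejected
w3:
  start at B
  read 'r': B → C
  read 'p': C → C
  read 'r': C → E
  read 'p': E → E
  read 'q': E → D
  read 'p': D → D
  read 'r': D → D
  read 'p': D → D
  read 'q': D → C
  end C, rejected
w4:
  start at B
  read 'p': B → A
  read 'p': A → C
  read 'p': C → C
  read 'p': C → C
  read 'r': C → E
  read 'r': E → D
  read 'q': D → C
  read 'p': C → C
  read 'r': C → E
  read 'p': E → E
  read 'r': E → D
  end D, rejected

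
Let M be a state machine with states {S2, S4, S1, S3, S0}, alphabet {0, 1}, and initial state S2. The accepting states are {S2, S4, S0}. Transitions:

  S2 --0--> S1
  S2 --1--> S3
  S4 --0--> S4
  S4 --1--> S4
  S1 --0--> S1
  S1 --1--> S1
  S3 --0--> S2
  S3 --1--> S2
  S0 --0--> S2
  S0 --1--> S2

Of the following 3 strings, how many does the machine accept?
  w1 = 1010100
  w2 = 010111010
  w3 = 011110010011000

w1:
  start at S2
  read '1': S2 → S3
  read '0': S3 → S2
  read '1': S2 → S3
  read '0': S3 → S2
  read '1': S2 → S3
  read '0': S3 → S2
  read '0': S2 → S1
  end S1, rejected
w2:
  start at S2
  read '0': S2 → S1
  read '1': S1 → S1
  read '0': S1 → S1
  read '1': S1 → S1
  read '1': S1 → S1
  read '1': S1 → S1
  read '0': S1 → S1
  read '1': S1 → S1
  read '0': S1 → S1
  end S1, rejected
w3:
  start at S2
  read '0': S2 → S1
  read '1': S1 → S1
  read '1': S1 → S1
  read '1': S1 → S1
  read '1': S1 → S1
  read '0': S1 → S1
  read '0': S1 → S1
  read '1': S1 → S1
  read '0': S1 → S1
  read '0': S1 → S1
  read '1': S1 → S1
  read '1': S1 → S1
  read '0': S1 → S1
  read '0': S1 → S1
  read '0': S1 → S1
  end S1, rejected

0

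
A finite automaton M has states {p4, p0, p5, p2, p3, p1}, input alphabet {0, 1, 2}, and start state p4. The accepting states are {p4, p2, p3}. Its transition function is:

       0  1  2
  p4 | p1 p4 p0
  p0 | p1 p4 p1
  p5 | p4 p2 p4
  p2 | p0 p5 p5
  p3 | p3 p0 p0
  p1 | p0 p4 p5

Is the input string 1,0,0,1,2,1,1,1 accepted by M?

Yes

Trace: p4 -1-> p4 -0-> p1 -0-> p0 -1-> p4 -2-> p0 -1-> p4 -1-> p4 -1-> p4
End state p4 is accepting.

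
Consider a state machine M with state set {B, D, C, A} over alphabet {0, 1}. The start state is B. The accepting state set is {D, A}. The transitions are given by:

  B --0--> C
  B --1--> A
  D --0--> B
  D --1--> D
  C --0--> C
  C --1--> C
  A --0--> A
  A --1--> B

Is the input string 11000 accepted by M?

start at B
read '1': B → A
read '1': A → B
read '0': B → C
read '0': C → C
read '0': C → C
End state C is not accepting.

No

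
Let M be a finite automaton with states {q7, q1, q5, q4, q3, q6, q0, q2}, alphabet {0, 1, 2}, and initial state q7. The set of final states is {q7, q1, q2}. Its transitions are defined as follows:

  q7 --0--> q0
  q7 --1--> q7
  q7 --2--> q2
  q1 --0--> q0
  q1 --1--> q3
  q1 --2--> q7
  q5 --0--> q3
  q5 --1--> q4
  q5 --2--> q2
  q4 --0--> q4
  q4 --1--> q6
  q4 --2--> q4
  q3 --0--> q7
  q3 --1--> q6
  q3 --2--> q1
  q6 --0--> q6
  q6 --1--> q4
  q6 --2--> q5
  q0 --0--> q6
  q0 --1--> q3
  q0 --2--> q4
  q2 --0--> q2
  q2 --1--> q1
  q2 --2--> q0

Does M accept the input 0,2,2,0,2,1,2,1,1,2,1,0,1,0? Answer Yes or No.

No

start at q7
read '0': q7 → q0
read '2': q0 → q4
read '2': q4 → q4
read '0': q4 → q4
read '2': q4 → q4
read '1': q4 → q6
read '2': q6 → q5
read '1': q5 → q4
read '1': q4 → q6
read '2': q6 → q5
read '1': q5 → q4
read '0': q4 → q4
read '1': q4 → q6
read '0': q6 → q6
End state q6 is not accepting.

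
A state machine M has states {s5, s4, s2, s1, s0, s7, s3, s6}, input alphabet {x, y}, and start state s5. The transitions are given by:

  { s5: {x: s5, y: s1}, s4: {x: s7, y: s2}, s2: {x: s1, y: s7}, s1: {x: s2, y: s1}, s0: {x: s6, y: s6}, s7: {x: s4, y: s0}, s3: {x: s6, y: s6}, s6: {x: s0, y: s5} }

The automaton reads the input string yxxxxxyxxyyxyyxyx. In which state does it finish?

s2

Trace: s5 -y-> s1 -x-> s2 -x-> s1 -x-> s2 -x-> s1 -x-> s2 -y-> s7 -x-> s4 -x-> s7 -y-> s0 -y-> s6 -x-> s0 -y-> s6 -y-> s5 -x-> s5 -y-> s1 -x-> s2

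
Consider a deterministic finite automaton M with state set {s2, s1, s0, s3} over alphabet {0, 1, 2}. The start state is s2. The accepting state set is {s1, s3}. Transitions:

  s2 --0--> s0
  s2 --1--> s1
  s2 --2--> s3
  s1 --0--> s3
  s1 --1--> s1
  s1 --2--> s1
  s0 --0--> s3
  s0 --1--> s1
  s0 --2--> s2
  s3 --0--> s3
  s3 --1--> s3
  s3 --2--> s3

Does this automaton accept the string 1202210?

Yes

s2 → s1 → s1 → s3 → s3 → s3 → s3 → s3
End state s3 is accepting.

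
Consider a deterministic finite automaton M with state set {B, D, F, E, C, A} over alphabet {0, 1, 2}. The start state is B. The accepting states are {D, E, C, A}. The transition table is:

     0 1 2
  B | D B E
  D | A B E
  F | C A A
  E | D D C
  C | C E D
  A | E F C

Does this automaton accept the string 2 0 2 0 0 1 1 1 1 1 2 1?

No

start at B
read '2': B → E
read '0': E → D
read '2': D → E
read '0': E → D
read '0': D → A
read '1': A → F
read '1': F → A
read '1': A → F
read '1': F → A
read '1': A → F
read '2': F → A
read '1': A → F
End state F is not accepting.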